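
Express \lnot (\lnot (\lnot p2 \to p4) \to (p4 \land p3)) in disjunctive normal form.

\lnot p2 \land \lnot p4

\lnot (\lnot (\lnot p2 \to p4) \to (p4 \land p3))
≡ \lnot (\lnot \lnot (\lnot p2 \to p4) \lor (p4 \land p3))
≡ \lnot (\lnot \lnot (\lnot \lnot p2 \lor p4) \lor (p4 \land p3))
≡ \lnot \lnot \lnot (\lnot \lnot p2 \lor p4) \land \lnot (p4 \land p3)
≡ \lnot (\lnot \lnot p2 \lor p4) \land \lnot (p4 \land p3)
≡ \lnot \lnot \lnot p2 \land \lnot p4 \land \lnot (p4 \land p3)
≡ \lnot p2 \land \lnot p4 \land \lnot (p4 \land p3)
≡ \lnot p2 \land \lnot p4 \land (\lnot p4 \lor \lnot p3)
≡ (\lnot p2 \land \lnot p4 \land \lnot p4) \lor (\lnot p2 \land \lnot p4 \land \lnot p3)
≡ \lnot p2 \land \lnot p4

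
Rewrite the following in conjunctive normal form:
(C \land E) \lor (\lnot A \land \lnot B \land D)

(C \lor \lnot A) \land (C \lor \lnot B) \land (C \lor D) \land (E \lor \lnot A) \land (E \lor \lnot B) \land (E \lor D)

(C \land E) \lor (\lnot A \land \lnot B \land D)
≡ (C \lor \lnot A) \land (C \lor \lnot B) \land (C \lor D) \land (E \lor \lnot A) \land (E \lor \lnot B) \land (E \lor D)   [distribute \lor over \land]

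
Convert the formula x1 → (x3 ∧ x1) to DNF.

¬x1 ∨ (x3 ∧ x1)

x1 → (x3 ∧ x1)
≡ ¬x1 ∨ (x3 ∧ x1)   [eliminate →]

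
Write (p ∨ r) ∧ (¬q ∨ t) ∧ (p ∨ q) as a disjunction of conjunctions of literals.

p ∧ ¬q ∨ p ∧ t ∨ r ∧ t ∧ q

(p ∨ r) ∧ (¬q ∨ t) ∧ (p ∨ q)
= p ∧ ¬q ∧ p ∨ p ∧ ¬q ∧ q ∨ p ∧ t ∧ p ∨ p ∧ t ∧ q ∨ r ∧ ¬q ∧ p ∨ r ∧ ¬q ∧ q ∨ r ∧ t ∧ p ∨ r ∧ t ∧ q   (distribute ∧ over ∨)
= p ∧ ¬q ∨ p ∧ t ∨ r ∧ t ∧ q   (simplify)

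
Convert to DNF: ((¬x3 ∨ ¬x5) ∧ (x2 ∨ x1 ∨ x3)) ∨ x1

(¬x3 ∧ x2) ∨ (¬x5 ∧ x2) ∨ (¬x5 ∧ x3) ∨ x1

((¬x3 ∨ ¬x5) ∧ (x2 ∨ x1 ∨ x3)) ∨ x1
≡ (¬x3 ∧ x2) ∨ (¬x3 ∧ x1) ∨ (¬x3 ∧ x3) ∨ (¬x5 ∧ x2) ∨ (¬x5 ∧ x1) ∨ (¬x5 ∧ x3) ∨ x1   — distribute ∧ over ∨
≡ (¬x3 ∧ x2) ∨ (¬x5 ∧ x2) ∨ (¬x5 ∧ x3) ∨ x1   — simplify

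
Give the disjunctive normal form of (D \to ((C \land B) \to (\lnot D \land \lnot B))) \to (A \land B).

(D \to ((C \land B) \to (\lnot D \land \lnot B))) \to (A \land B)
⇔ \lnot (D \to ((C \land B) \to (\lnot D \land \lnot B))) \lor (A \land B)   [eliminate \to]
⇔ \lnot (\lnot D \lor ((C \land B) \to (\lnot D \land \lnot B))) \lor (A \land B)   [eliminate \to]
⇔ \lnot (\lnot D \lor \lnot (C \land B) \lor (\lnot D \land \lnot B)) \lor (A \land B)   [eliminate \to]
⇔ (\lnot \lnot D \land \lnot \lnot (C \land B) \land \lnot (\lnot D \land \lnot B)) \lor (A \land B)   [De Morgan]
⇔ (D \land \lnot \lnot (C \land B) \land \lnot (\lnot D \land \lnot B)) \lor (A \land B)   [double negation]
⇔ (D \land C \land B \land \lnot (\lnot D \land \lnot B)) \lor (A \land B)   [double negation]
⇔ (D \land C \land B \land (\lnot \lnot D \lor \lnot \lnot B)) \lor (A \land B)   [De Morgan]
⇔ (D \land C \land B \land (D \lor \lnot \lnot B)) \lor (A \land B)   [double negation]
⇔ (D \land C \land B \land (D \lor B)) \lor (A \land B)   [double negation]
⇔ (D \land C \land B \land D) \lor (D \land C \land B \land B) \lor (A \land B)   [distribute \land over \lor]
⇔ (D \land C \land B) \lor (A \land B)   [simplify]

(D \land C \land B) \lor (A \land B)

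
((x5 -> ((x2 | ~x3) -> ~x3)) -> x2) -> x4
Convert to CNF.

((x5 -> ((x2 | ~x3) -> ~x3)) -> x2) -> x4
= ~((x5 -> ((x2 | ~x3) -> ~x3)) -> x2) | x4   [eliminate ->]
= ~(~(x5 -> ((x2 | ~x3) -> ~x3)) | x2) | x4   [eliminate ->]
= ~(~(~x5 | ((x2 | ~x3) -> ~x3)) | x2) | x4   [eliminate ->]
= ~(~(~x5 | ~(x2 | ~x3) | ~x3) | x2) | x4   [eliminate ->]
= (~~(~x5 | ~(x2 | ~x3) | ~x3) & ~x2) | x4   [De Morgan]
= ((~x5 | ~(x2 | ~x3) | ~x3) & ~x2) | x4   [double negation]
= ((~x5 | (~x2 & ~~x3) | ~x3) & ~x2) | x4   [De Morgan]
= ((~x5 | (~x2 & x3) | ~x3) & ~x2) | x4   [double negation]
= (~x5 | ~x2 | ~x3 | x4) & (~x5 | x3 | ~x3 | x4) & (~x2 | x4)   [distribute | over &]
= ~x2 | x4   [simplify]

~x2 | x4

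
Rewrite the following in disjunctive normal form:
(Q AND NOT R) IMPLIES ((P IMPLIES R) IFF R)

NOT Q OR R OR (P AND NOT R)

(Q AND NOT R) IMPLIES ((P IMPLIES R) IFF R)
⇔ NOT (Q AND NOT R) OR ((P IMPLIES R) IFF R)   [eliminate IMPLIES]
⇔ NOT (Q AND NOT R) OR (((P IMPLIES R) IMPLIES R) AND (R IMPLIES (P IMPLIES R)))   [eliminate IFF]
⇔ NOT (Q AND NOT R) OR ((NOT (P IMPLIES R) OR R) AND (R IMPLIES (P IMPLIES R)))   [eliminate IMPLIES]
⇔ NOT (Q AND NOT R) OR ((NOT (NOT P OR R) OR R) AND (R IMPLIES (P IMPLIES R)))   [eliminate IMPLIES]
⇔ NOT (Q AND NOT R) OR ((NOT (NOT P OR R) OR R) AND (NOT R OR (P IMPLIES R)))   [eliminate IMPLIES]
⇔ NOT (Q AND NOT R) OR ((NOT (NOT P OR R) OR R) AND (NOT R OR NOT P OR R))   [eliminate IMPLIES]
⇔ NOT Q OR NOT NOT R OR ((NOT (NOT P OR R) OR R) AND (NOT R OR NOT P OR R))   [De Morgan]
⇔ NOT Q OR R OR ((NOT (NOT P OR R) OR R) AND (NOT R OR NOT P OR R))   [double negation]
⇔ NOT Q OR R OR (((NOT NOT P AND NOT R) OR R) AND (NOT R OR NOT P OR R))   [De Morgan]
⇔ NOT Q OR R OR (((P AND NOT R) OR R) AND (NOT R OR NOT P OR R))   [double negation]
⇔ NOT Q OR R OR (P AND NOT R AND NOT R) OR (P AND NOT R AND NOT P) OR (P AND NOT R AND R) OR (R AND NOT R) OR (R AND NOT P) OR (R AND R)   [distribute AND over OR]
⇔ NOT Q OR R OR (P AND NOT R)   [simplify]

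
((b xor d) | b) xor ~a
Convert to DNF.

(~b & d & a) | (b & a) | (~b & ~d & ~a)

((b xor d) | b) xor ~a
≡ (((b xor d) | b) & ~~a) | (~((b xor d) | b) & ~a)   (expand xor)
≡ (((b & ~d) | (~b & d) | b) & ~~a) | (~((b xor d) | b) & ~a)   (expand xor)
≡ (((b & ~d) | (~b & d) | b) & ~~a) | (~((b & ~d) | (~b & d) | b) & ~a)   (expand xor)
≡ (((b & ~d) | (~b & d) | b) & a) | (~((b & ~d) | (~b & d) | b) & ~a)   (double negation)
≡ (((b & ~d) | (~b & d) | b) & a) | (~(b & ~d) & ~(~b & d) & ~b & ~a)   (De Morgan)
≡ (((b & ~d) | (~b & d) | b) & a) | ((~b | ~~d) & ~(~b & d) & ~b & ~a)   (De Morgan)
≡ (((b & ~d) | (~b & d) | b) & a) | ((~b | d) & ~(~b & d) & ~b & ~a)   (double negation)
≡ (((b & ~d) | (~b & d) | b) & a) | ((~b | d) & (~~b | ~d) & ~b & ~a)   (De Morgan)
≡ (((b & ~d) | (~b & d) | b) & a) | ((~b | d) & (b | ~d) & ~b & ~a)   (double negation)
≡ (b & ~d & a) | (~b & d & a) | (b & a) | (~b & b & ~b & ~a) | (~b & ~d & ~b & ~a) | (d & b & ~b & ~a) | (d & ~d & ~b & ~a)   (distribute & over |)
≡ (~b & d & a) | (b & a) | (~b & ~d & ~a)   (simplify)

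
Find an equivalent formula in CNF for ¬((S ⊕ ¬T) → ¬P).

¬((S ⊕ ¬T) → ¬P)
≡ ¬(¬(S ⊕ ¬T) ∨ ¬P)   [eliminate →]
≡ ¬(¬((S ∨ ¬T) ∧ ¬(S ∧ ¬T)) ∨ ¬P)   [expand ⊕]
≡ ¬¬((S ∨ ¬T) ∧ ¬(S ∧ ¬T)) ∧ ¬¬P   [De Morgan]
≡ (S ∨ ¬T) ∧ ¬(S ∧ ¬T) ∧ ¬¬P   [double negation]
≡ (S ∨ ¬T) ∧ (¬S ∨ ¬¬T) ∧ ¬¬P   [De Morgan]
≡ (S ∨ ¬T) ∧ (¬S ∨ T) ∧ ¬¬P   [double negation]
≡ (S ∨ ¬T) ∧ (¬S ∨ T) ∧ P   [double negation]

(S ∨ ¬T) ∧ (¬S ∨ T) ∧ P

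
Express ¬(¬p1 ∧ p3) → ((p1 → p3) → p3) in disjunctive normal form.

(p1 ∧ ¬p3) ∨ p3

¬(¬p1 ∧ p3) → ((p1 → p3) → p3)
= ¬¬(¬p1 ∧ p3) ∨ ((p1 → p3) → p3)   (eliminate →)
= ¬¬(¬p1 ∧ p3) ∨ ¬(p1 → p3) ∨ p3   (eliminate →)
= ¬¬(¬p1 ∧ p3) ∨ ¬(¬p1 ∨ p3) ∨ p3   (eliminate →)
= (¬p1 ∧ p3) ∨ ¬(¬p1 ∨ p3) ∨ p3   (double negation)
= (¬p1 ∧ p3) ∨ (¬¬p1 ∧ ¬p3) ∨ p3   (De Morgan)
= (¬p1 ∧ p3) ∨ (p1 ∧ ¬p3) ∨ p3   (double negation)
= (p1 ∧ ¬p3) ∨ p3   (simplify)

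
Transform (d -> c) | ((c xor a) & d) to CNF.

~d | c | a

(d -> c) | ((c xor a) & d)
⇔ ~d | c | ((c xor a) & d)   [eliminate ->]
⇔ ~d | c | ((c | a) & ~(c & a) & d)   [expand xor]
⇔ ~d | c | ((c | a) & (~c | ~a) & d)   [De Morgan]
⇔ (~d | c | c | a) & (~d | c | ~c | ~a) & (~d | c | d)   [distribute | over &]
⇔ ~d | c | a   [simplify]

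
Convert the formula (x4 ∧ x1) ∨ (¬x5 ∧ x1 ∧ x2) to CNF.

(x4 ∧ x1) ∨ (¬x5 ∧ x1 ∧ x2)
⇔ (x4 ∨ ¬x5) ∧ (x4 ∨ x1) ∧ (x4 ∨ x2) ∧ (x1 ∨ ¬x5) ∧ (x1 ∨ x1) ∧ (x1 ∨ x2)   — distribute ∨ over ∧
⇔ (x4 ∨ ¬x5) ∧ (x4 ∨ x2) ∧ x1   — simplify

(x4 ∨ ¬x5) ∧ (x4 ∨ x2) ∧ x1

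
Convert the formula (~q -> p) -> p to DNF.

(~q & ~p) | p

(~q -> p) -> p
= ~(~q -> p) | p   (eliminate ->)
= ~(~~q | p) | p   (eliminate ->)
= (~~~q & ~p) | p   (De Morgan)
= (~q & ~p) | p   (double negation)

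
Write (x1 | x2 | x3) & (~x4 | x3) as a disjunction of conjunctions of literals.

(x1 | x2 | x3) & (~x4 | x3)
⇔ (x1 & ~x4) | (x1 & x3) | (x2 & ~x4) | (x2 & x3) | (x3 & ~x4) | (x3 & x3)   — distribute & over |
⇔ (x1 & ~x4) | (x2 & ~x4) | x3   — simplify

(x1 & ~x4) | (x2 & ~x4) | x3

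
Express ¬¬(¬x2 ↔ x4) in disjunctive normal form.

¬¬(¬x2 ↔ x4)
= ¬¬((¬x2 → x4) ∧ (x4 → ¬x2))   [eliminate ↔]
= ¬¬((¬¬x2 ∨ x4) ∧ (x4 → ¬x2))   [eliminate →]
= ¬¬((¬¬x2 ∨ x4) ∧ (¬x4 ∨ ¬x2))   [eliminate →]
= (¬¬x2 ∨ x4) ∧ (¬x4 ∨ ¬x2)   [double negation]
= (x2 ∨ x4) ∧ (¬x4 ∨ ¬x2)   [double negation]
= (x2 ∧ ¬x4) ∨ (x2 ∧ ¬x2) ∨ (x4 ∧ ¬x4) ∨ (x4 ∧ ¬x2)   [distribute ∧ over ∨]
= (x2 ∧ ¬x4) ∨ (x4 ∧ ¬x2)   [simplify]

(x2 ∧ ¬x4) ∨ (x4 ∧ ¬x2)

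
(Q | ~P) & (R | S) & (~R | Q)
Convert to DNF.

(Q | ~P) & (R | S) & (~R | Q)
≡ (Q & R & ~R) | (Q & R & Q) | (Q & S & ~R) | (Q & S & Q) | (~P & R & ~R) | (~P & R & Q) | (~P & S & ~R) | (~P & S & Q)
≡ (Q & R) | (Q & S) | (~P & S & ~R)

(Q & R) | (Q & S) | (~P & S & ~R)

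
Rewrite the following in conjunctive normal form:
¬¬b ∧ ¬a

b ∧ ¬a

¬¬b ∧ ¬a
≡ b ∧ ¬a   (double negation)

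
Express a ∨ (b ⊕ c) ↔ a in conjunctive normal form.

(¬b ∨ c ∨ a) ∧ (¬c ∨ b ∨ a)

a ∨ (b ⊕ c) ↔ a
≡ (a ∨ (b ⊕ c) → a) ∧ (a → a ∨ (b ⊕ c))   [eliminate ↔]
≡ (¬(a ∨ (b ⊕ c)) ∨ a) ∧ (a → a ∨ (b ⊕ c))   [eliminate →]
≡ (¬(a ∨ (b ∨ c) ∧ ¬(b ∧ c)) ∨ a) ∧ (a → a ∨ (b ⊕ c))   [expand ⊕]
≡ (¬(a ∨ (b ∨ c) ∧ ¬(b ∧ c)) ∨ a) ∧ (¬a ∨ a ∨ (b ⊕ c))   [eliminate →]
≡ (¬(a ∨ (b ∨ c) ∧ ¬(b ∧ c)) ∨ a) ∧ (¬a ∨ a ∨ (b ∨ c) ∧ ¬(b ∧ c))   [expand ⊕]
≡ (¬a ∧ ¬((b ∨ c) ∧ ¬(b ∧ c)) ∨ a) ∧ (¬a ∨ a ∨ (b ∨ c) ∧ ¬(b ∧ c))   [De Morgan]
≡ (¬a ∧ (¬(b ∨ c) ∨ ¬¬(b ∧ c)) ∨ a) ∧ (¬a ∨ a ∨ (b ∨ c) ∧ ¬(b ∧ c))   [De Morgan]
≡ (¬a ∧ (¬b ∧ ¬c ∨ ¬¬(b ∧ c)) ∨ a) ∧ (¬a ∨ a ∨ (b ∨ c) ∧ ¬(b ∧ c))   [De Morgan]
≡ (¬a ∧ (¬b ∧ ¬c ∨ b ∧ c) ∨ a) ∧ (¬a ∨ a ∨ (b ∨ c) ∧ ¬(b ∧ c))   [double negation]
≡ (¬a ∧ (¬b ∧ ¬c ∨ b ∧ c) ∨ a) ∧ (¬a ∨ a ∨ (b ∨ c) ∧ (¬b ∨ ¬c))   [De Morgan]
≡ (¬a ∨ a) ∧ (¬b ∨ b ∨ a) ∧ (¬b ∨ c ∨ a) ∧ (¬c ∨ b ∨ a) ∧ (¬c ∨ c ∨ a) ∧ (¬a ∨ a ∨ b ∨ c) ∧ (¬a ∨ a ∨ ¬b ∨ ¬c)   [distribute ∨ over ∧]
≡ (¬b ∨ c ∨ a) ∧ (¬c ∨ b ∨ a)   [simplify]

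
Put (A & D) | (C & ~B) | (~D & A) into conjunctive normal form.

(A & D) | (C & ~B) | (~D & A)
⇔ (A | C | ~D) & (A | C | A) & (A | ~B | ~D) & (A | ~B | A) & (D | C | ~D) & (D | C | A) & (D | ~B | ~D) & (D | ~B | A)   [distribute | over &]
⇔ (A | C) & (A | ~B)   [simplify]

(A | C) & (A | ~B)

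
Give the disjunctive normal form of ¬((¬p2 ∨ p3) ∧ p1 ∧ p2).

¬((¬p2 ∨ p3) ∧ p1 ∧ p2)
⇔ ¬(¬p2 ∨ p3) ∨ ¬p1 ∨ ¬p2   [De Morgan]
⇔ ¬¬p2 ∧ ¬p3 ∨ ¬p1 ∨ ¬p2   [De Morgan]
⇔ p2 ∧ ¬p3 ∨ ¬p1 ∨ ¬p2   [double negation]

p2 ∧ ¬p3 ∨ ¬p1 ∨ ¬p2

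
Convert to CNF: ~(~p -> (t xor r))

~p & (~t | r) & (~r | t)

~(~p -> (t xor r))
≡ ~(~~p | (t xor r))   [eliminate ->]
≡ ~(~~p | ((t | r) & ~(t & r)))   [expand xor]
≡ ~~~p & ~((t | r) & ~(t & r))   [De Morgan]
≡ ~p & ~((t | r) & ~(t & r))   [double negation]
≡ ~p & (~(t | r) | ~~(t & r))   [De Morgan]
≡ ~p & ((~t & ~r) | ~~(t & r))   [De Morgan]
≡ ~p & ((~t & ~r) | (t & r))   [double negation]
≡ ~p & (~t | t) & (~t | r) & (~r | t) & (~r | r)   [distribute | over &]
≡ ~p & (~t | r) & (~r | t)   [simplify]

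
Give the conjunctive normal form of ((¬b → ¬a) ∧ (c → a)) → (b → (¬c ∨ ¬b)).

¬b ∨ ¬a ∨ ¬c

((¬b → ¬a) ∧ (c → a)) → (b → (¬c ∨ ¬b))
= ¬((¬b → ¬a) ∧ (c → a)) ∨ (b → (¬c ∨ ¬b))
= ¬((¬¬b ∨ ¬a) ∧ (c → a)) ∨ (b → (¬c ∨ ¬b))
= ¬((¬¬b ∨ ¬a) ∧ (¬c ∨ a)) ∨ (b → (¬c ∨ ¬b))
= ¬((¬¬b ∨ ¬a) ∧ (¬c ∨ a)) ∨ ¬b ∨ ¬c ∨ ¬b
= ¬(¬¬b ∨ ¬a) ∨ ¬(¬c ∨ a) ∨ ¬b ∨ ¬c ∨ ¬b
= (¬¬¬b ∧ ¬¬a) ∨ ¬(¬c ∨ a) ∨ ¬b ∨ ¬c ∨ ¬b
= (¬b ∧ ¬¬a) ∨ ¬(¬c ∨ a) ∨ ¬b ∨ ¬c ∨ ¬b
= (¬b ∧ a) ∨ ¬(¬c ∨ a) ∨ ¬b ∨ ¬c ∨ ¬b
= (¬b ∧ a) ∨ (¬¬c ∧ ¬a) ∨ ¬b ∨ ¬c ∨ ¬b
= (¬b ∧ a) ∨ (c ∧ ¬a) ∨ ¬b ∨ ¬c ∨ ¬b
= (¬b ∨ c ∨ ¬b ∨ ¬c ∨ ¬b) ∧ (¬b ∨ ¬a ∨ ¬b ∨ ¬c ∨ ¬b) ∧ (a ∨ c ∨ ¬b ∨ ¬c ∨ ¬b) ∧ (a ∨ ¬a ∨ ¬b ∨ ¬c ∨ ¬b)
= ¬b ∨ ¬a ∨ ¬c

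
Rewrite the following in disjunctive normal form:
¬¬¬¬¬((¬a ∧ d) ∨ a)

¬¬¬¬¬((¬a ∧ d) ∨ a)
⇔ ¬¬¬((¬a ∧ d) ∨ a)   [double negation]
⇔ ¬((¬a ∧ d) ∨ a)   [double negation]
⇔ ¬(¬a ∧ d) ∧ ¬a   [De Morgan]
⇔ (¬¬a ∨ ¬d) ∧ ¬a   [De Morgan]
⇔ (a ∨ ¬d) ∧ ¬a   [double negation]
⇔ (a ∧ ¬a) ∨ (¬d ∧ ¬a)   [distribute ∧ over ∨]
⇔ ¬d ∧ ¬a   [simplify]

¬d ∧ ¬a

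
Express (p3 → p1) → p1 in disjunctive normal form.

(p3 → p1) → p1
= ¬(p3 → p1) ∨ p1   [eliminate →]
= ¬(¬p3 ∨ p1) ∨ p1   [eliminate →]
= (¬¬p3 ∧ ¬p1) ∨ p1   [De Morgan]
= (p3 ∧ ¬p1) ∨ p1   [double negation]

(p3 ∧ ¬p1) ∨ p1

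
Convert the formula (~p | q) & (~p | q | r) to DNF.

(~p | q) & (~p | q | r)
≡ (~p & ~p) | (~p & q) | (~p & r) | (q & ~p) | (q & q) | (q & r)
≡ ~p | q

~p | q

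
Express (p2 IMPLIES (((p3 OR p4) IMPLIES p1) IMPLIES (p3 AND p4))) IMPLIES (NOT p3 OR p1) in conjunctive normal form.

(p2 IMPLIES (((p3 OR p4) IMPLIES p1) IMPLIES (p3 AND p4))) IMPLIES (NOT p3 OR p1)
⇔ NOT (p2 IMPLIES (((p3 OR p4) IMPLIES p1) IMPLIES (p3 AND p4))) OR NOT p3 OR p1   — eliminate IMPLIES
⇔ NOT (NOT p2 OR (((p3 OR p4) IMPLIES p1) IMPLIES (p3 AND p4))) OR NOT p3 OR p1   — eliminate IMPLIES
⇔ NOT (NOT p2 OR NOT ((p3 OR p4) IMPLIES p1) OR (p3 AND p4)) OR NOT p3 OR p1   — eliminate IMPLIES
⇔ NOT (NOT p2 OR NOT (NOT (p3 OR p4) OR p1) OR (p3 AND p4)) OR NOT p3 OR p1   — eliminate IMPLIES
⇔ (NOT NOT p2 AND NOT NOT (NOT (p3 OR p4) OR p1) AND NOT (p3 AND p4)) OR NOT p3 OR p1   — De Morgan
⇔ (p2 AND NOT NOT (NOT (p3 OR p4) OR p1) AND NOT (p3 AND p4)) OR NOT p3 OR p1   — double negation
⇔ (p2 AND (NOT (p3 OR p4) OR p1) AND NOT (p3 AND p4)) OR NOT p3 OR p1   — double negation
⇔ (p2 AND ((NOT p3 AND NOT p4) OR p1) AND NOT (p3 AND p4)) OR NOT p3 OR p1   — De Morgan
⇔ (p2 AND ((NOT p3 AND NOT p4) OR p1) AND (NOT p3 OR NOT p4)) OR NOT p3 OR p1   — De Morgan
⇔ (p2 OR NOT p3 OR p1) AND (NOT p3 OR p1 OR NOT p3 OR p1) AND (NOT p4 OR p1 OR NOT p3 OR p1) AND (NOT p3 OR NOT p4 OR NOT p3 OR p1)   — distribute OR over AND
⇔ NOT p3 OR p1   — simplify

NOT p3 OR p1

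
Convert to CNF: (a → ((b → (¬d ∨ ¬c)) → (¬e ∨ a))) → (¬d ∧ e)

(a ∨ ¬d) ∧ (¬b ∨ ¬d ∨ ¬c) ∧ e ∧ (¬a ∨ ¬d)

(a → ((b → (¬d ∨ ¬c)) → (¬e ∨ a))) → (¬d ∧ e)
= ¬(a → ((b → (¬d ∨ ¬c)) → (¬e ∨ a))) ∨ (¬d ∧ e)
= ¬(¬a ∨ ((b → (¬d ∨ ¬c)) → (¬e ∨ a))) ∨ (¬d ∧ e)
= ¬(¬a ∨ ¬(b → (¬d ∨ ¬c)) ∨ ¬e ∨ a) ∨ (¬d ∧ e)
= ¬(¬a ∨ ¬(¬b ∨ ¬d ∨ ¬c) ∨ ¬e ∨ a) ∨ (¬d ∧ e)
= (¬¬a ∧ ¬¬(¬b ∨ ¬d ∨ ¬c) ∧ ¬¬e ∧ ¬a) ∨ (¬d ∧ e)
= (a ∧ ¬¬(¬b ∨ ¬d ∨ ¬c) ∧ ¬¬e ∧ ¬a) ∨ (¬d ∧ e)
= (a ∧ (¬b ∨ ¬d ∨ ¬c) ∧ ¬¬e ∧ ¬a) ∨ (¬d ∧ e)
= (a ∧ (¬b ∨ ¬d ∨ ¬c) ∧ e ∧ ¬a) ∨ (¬d ∧ e)
= (a ∨ ¬d) ∧ (a ∨ e) ∧ (¬b ∨ ¬d ∨ ¬c ∨ ¬d) ∧ (¬b ∨ ¬d ∨ ¬c ∨ e) ∧ (e ∨ ¬d) ∧ (e ∨ e) ∧ (¬a ∨ ¬d) ∧ (¬a ∨ e)
= (a ∨ ¬d) ∧ (¬b ∨ ¬d ∨ ¬c) ∧ e ∧ (¬a ∨ ¬d)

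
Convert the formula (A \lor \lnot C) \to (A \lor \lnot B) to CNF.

(A \lor \lnot C) \to (A \lor \lnot B)
⇔ \lnot (A \lor \lnot C) \lor A \lor \lnot B   (eliminate \to)
⇔ (\lnot A \land \lnot \lnot C) \lor A \lor \lnot B   (De Morgan)
⇔ (\lnot A \land C) \lor A \lor \lnot B   (double negation)
⇔ (\lnot A \lor A \lor \lnot B) \land (C \lor A \lor \lnot B)   (distribute \lor over \land)
⇔ C \lor A \lor \lnot B   (simplify)

C \lor A \lor \lnot B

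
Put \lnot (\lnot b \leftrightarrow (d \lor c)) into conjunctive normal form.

\lnot (\lnot b \leftrightarrow (d \lor c))
≡ \lnot ((\lnot b \to (d \lor c)) \land ((d \lor c) \to \lnot b))   [eliminate \leftrightarrow]
≡ \lnot ((\lnot \lnot b \lor d \lor c) \land ((d \lor c) \to \lnot b))   [eliminate \to]
≡ \lnot ((\lnot \lnot b \lor d \lor c) \land (\lnot (d \lor c) \lor \lnot b))   [eliminate \to]
≡ \lnot (\lnot \lnot b \lor d \lor c) \lor \lnot (\lnot (d \lor c) \lor \lnot b)   [De Morgan]
≡ (\lnot \lnot \lnot b \land \lnot d \land \lnot c) \lor \lnot (\lnot (d \lor c) \lor \lnot b)   [De Morgan]
≡ (\lnot b \land \lnot d \land \lnot c) \lor \lnot (\lnot (d \lor c) \lor \lnot b)   [double negation]
≡ (\lnot b \land \lnot d \land \lnot c) \lor (\lnot \lnot (d \lor c) \land \lnot \lnot b)   [De Morgan]
≡ (\lnot b \land \lnot d \land \lnot c) \lor ((d \lor c) \land \lnot \lnot b)   [double negation]
≡ (\lnot b \land \lnot d \land \lnot c) \lor ((d \lor c) \land b)   [double negation]
≡ (\lnot b \lor d \lor c) \land (\lnot b \lor b) \land (\lnot d \lor d \lor c) \land (\lnot d \lor b) \land (\lnot c \lor d \lor c) \land (\lnot c \lor b)   [distribute \lor over \land]
≡ (\lnot b \lor d \lor c) \land (\lnot d \lor b) \land (\lnot c \lor b)   [simplify]

(\lnot b \lor d \lor c) \land (\lnot d \lor b) \land (\lnot c \lor b)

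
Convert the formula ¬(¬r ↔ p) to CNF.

¬(¬r ↔ p)
≡ ¬((¬r → p) ∧ (p → ¬r))   [eliminate ↔]
≡ ¬((¬¬r ∨ p) ∧ (p → ¬r))   [eliminate →]
≡ ¬((¬¬r ∨ p) ∧ (¬p ∨ ¬r))   [eliminate →]
≡ ¬(¬¬r ∨ p) ∨ ¬(¬p ∨ ¬r)   [De Morgan]
≡ (¬¬¬r ∧ ¬p) ∨ ¬(¬p ∨ ¬r)   [De Morgan]
≡ (¬r ∧ ¬p) ∨ ¬(¬p ∨ ¬r)   [double negation]
≡ (¬r ∧ ¬p) ∨ (¬¬p ∧ ¬¬r)   [De Morgan]
≡ (¬r ∧ ¬p) ∨ (p ∧ ¬¬r)   [double negation]
≡ (¬r ∧ ¬p) ∨ (p ∧ r)   [double negation]
≡ (¬r ∨ p) ∧ (¬r ∨ r) ∧ (¬p ∨ p) ∧ (¬p ∨ r)   [distribute ∨ over ∧]
≡ (¬r ∨ p) ∧ (¬p ∨ r)   [simplify]

(¬r ∨ p) ∧ (¬p ∨ r)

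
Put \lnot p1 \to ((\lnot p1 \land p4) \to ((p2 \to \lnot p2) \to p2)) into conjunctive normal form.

p1 \lor \lnot p4 \lor p2

\lnot p1 \to ((\lnot p1 \land p4) \to ((p2 \to \lnot p2) \to p2))
≡ \lnot \lnot p1 \lor ((\lnot p1 \land p4) \to ((p2 \to \lnot p2) \to p2))   (eliminate \to)
≡ \lnot \lnot p1 \lor \lnot (\lnot p1 \land p4) \lor ((p2 \to \lnot p2) \to p2)   (eliminate \to)
≡ \lnot \lnot p1 \lor \lnot (\lnot p1 \land p4) \lor \lnot (p2 \to \lnot p2) \lor p2   (eliminate \to)
≡ \lnot \lnot p1 \lor \lnot (\lnot p1 \land p4) \lor \lnot (\lnot p2 \lor \lnot p2) \lor p2   (eliminate \to)
≡ p1 \lor \lnot (\lnot p1 \land p4) \lor \lnot (\lnot p2 \lor \lnot p2) \lor p2   (double negation)
≡ p1 \lor \lnot \lnot p1 \lor \lnot p4 \lor \lnot (\lnot p2 \lor \lnot p2) \lor p2   (De Morgan)
≡ p1 \lor p1 \lor \lnot p4 \lor \lnot (\lnot p2 \lor \lnot p2) \lor p2   (double negation)
≡ p1 \lor p1 \lor \lnot p4 \lor (\lnot \lnot p2 \land \lnot \lnot p2) \lor p2   (De Morgan)
≡ p1 \lor p1 \lor \lnot p4 \lor (p2 \land \lnot \lnot p2) \lor p2   (double negation)
≡ p1 \lor p1 \lor \lnot p4 \lor (p2 \land p2) \lor p2   (double negation)
≡ (p1 \lor p1 \lor \lnot p4 \lor p2 \lor p2) \land (p1 \lor p1 \lor \lnot p4 \lor p2 \lor p2)   (distribute \lor over \land)
≡ p1 \lor \lnot p4 \lor p2   (simplify)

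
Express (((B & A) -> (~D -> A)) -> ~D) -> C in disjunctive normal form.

D | C

(((B & A) -> (~D -> A)) -> ~D) -> C
≡ ~(((B & A) -> (~D -> A)) -> ~D) | C
≡ ~(~((B & A) -> (~D -> A)) | ~D) | C
≡ ~(~(~(B & A) | (~D -> A)) | ~D) | C
≡ ~(~(~(B & A) | ~~D | A) | ~D) | C
≡ (~~(~(B & A) | ~~D | A) & ~~D) | C
≡ ((~(B & A) | ~~D | A) & ~~D) | C
≡ ((~B | ~A | ~~D | A) & ~~D) | C
≡ ((~B | ~A | D | A) & ~~D) | C
≡ ((~B | ~A | D | A) & D) | C
≡ (~B & D) | (~A & D) | (D & D) | (A & D) | C
≡ D | C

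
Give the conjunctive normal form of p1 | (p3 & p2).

p1 | (p3 & p2)
= (p1 | p3) & (p1 | p2)   [distribute | over &]

(p1 | p3) & (p1 | p2)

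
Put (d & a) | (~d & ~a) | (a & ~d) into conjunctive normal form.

a | ~d

(d & a) | (~d & ~a) | (a & ~d)
≡ (d | ~d | a) & (d | ~d | ~d) & (d | ~a | a) & (d | ~a | ~d) & (a | ~d | a) & (a | ~d | ~d) & (a | ~a | a) & (a | ~a | ~d)   [distribute | over &]
≡ a | ~d   [simplify]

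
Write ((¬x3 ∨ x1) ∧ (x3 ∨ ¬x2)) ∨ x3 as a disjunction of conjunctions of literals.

(¬x3 ∧ ¬x2) ∨ (x1 ∧ ¬x2) ∨ x3

((¬x3 ∨ x1) ∧ (x3 ∨ ¬x2)) ∨ x3
≡ (¬x3 ∧ x3) ∨ (¬x3 ∧ ¬x2) ∨ (x1 ∧ x3) ∨ (x1 ∧ ¬x2) ∨ x3   (distribute ∧ over ∨)
≡ (¬x3 ∧ ¬x2) ∨ (x1 ∧ ¬x2) ∨ x3   (simplify)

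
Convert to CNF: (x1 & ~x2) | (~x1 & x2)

(x1 & ~x2) | (~x1 & x2)
≡ (x1 | ~x1) & (x1 | x2) & (~x2 | ~x1) & (~x2 | x2)
≡ (x1 | x2) & (~x2 | ~x1)

(x1 | x2) & (~x2 | ~x1)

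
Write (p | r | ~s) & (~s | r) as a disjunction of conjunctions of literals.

(p | r | ~s) & (~s | r)
≡ (p & ~s) | (p & r) | (r & ~s) | (r & r) | (~s & ~s) | (~s & r)   [distribute & over |]
≡ r | ~s   [simplify]

r | ~s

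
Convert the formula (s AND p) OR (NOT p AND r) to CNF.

(s AND p) OR (NOT p AND r)
≡ (s OR NOT p) AND (s OR r) AND (p OR NOT p) AND (p OR r)   [distribute OR over AND]
≡ (s OR NOT p) AND (s OR r) AND (p OR r)   [simplify]

(s OR NOT p) AND (s OR r) AND (p OR r)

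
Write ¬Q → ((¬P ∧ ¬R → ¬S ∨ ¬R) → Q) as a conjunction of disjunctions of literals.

¬Q → ((¬P ∧ ¬R → ¬S ∨ ¬R) → Q)
≡ ¬¬Q ∨ ((¬P ∧ ¬R → ¬S ∨ ¬R) → Q)   — eliminate →
≡ ¬¬Q ∨ ¬(¬P ∧ ¬R → ¬S ∨ ¬R) ∨ Q   — eliminate →
≡ ¬¬Q ∨ ¬(¬(¬P ∧ ¬R) ∨ ¬S ∨ ¬R) ∨ Q   — eliminate →
≡ Q ∨ ¬(¬(¬P ∧ ¬R) ∨ ¬S ∨ ¬R) ∨ Q   — double negation
≡ Q ∨ ¬¬(¬P ∧ ¬R) ∧ ¬¬S ∧ ¬¬R ∨ Q   — De Morgan
≡ Q ∨ ¬P ∧ ¬R ∧ ¬¬S ∧ ¬¬R ∨ Q   — double negation
≡ Q ∨ ¬P ∧ ¬R ∧ S ∧ ¬¬R ∨ Q   — double negation
≡ Q ∨ ¬P ∧ ¬R ∧ S ∧ R ∨ Q   — double negation
≡ (Q ∨ ¬P ∨ Q) ∧ (Q ∨ ¬R ∨ Q) ∧ (Q ∨ S ∨ Q) ∧ (Q ∨ R ∨ Q)   — distribute ∨ over ∧
≡ (Q ∨ ¬P) ∧ (Q ∨ ¬R) ∧ (Q ∨ S) ∧ (Q ∨ R)   — simplify

(Q ∨ ¬P) ∧ (Q ∨ ¬R) ∧ (Q ∨ S) ∧ (Q ∨ R)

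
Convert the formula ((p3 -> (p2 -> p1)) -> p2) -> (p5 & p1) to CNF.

(~p2 | p5) & (~p2 | p1)

((p3 -> (p2 -> p1)) -> p2) -> (p5 & p1)
⇔ ~((p3 -> (p2 -> p1)) -> p2) | (p5 & p1)   (eliminate ->)
⇔ ~(~(p3 -> (p2 -> p1)) | p2) | (p5 & p1)   (eliminate ->)
⇔ ~(~(~p3 | (p2 -> p1)) | p2) | (p5 & p1)   (eliminate ->)
⇔ ~(~(~p3 | ~p2 | p1) | p2) | (p5 & p1)   (eliminate ->)
⇔ (~~(~p3 | ~p2 | p1) & ~p2) | (p5 & p1)   (De Morgan)
⇔ ((~p3 | ~p2 | p1) & ~p2) | (p5 & p1)   (double negation)
⇔ (~p3 | ~p2 | p1 | p5) & (~p3 | ~p2 | p1 | p1) & (~p2 | p5) & (~p2 | p1)   (distribute | over &)
⇔ (~p2 | p5) & (~p2 | p1)   (simplify)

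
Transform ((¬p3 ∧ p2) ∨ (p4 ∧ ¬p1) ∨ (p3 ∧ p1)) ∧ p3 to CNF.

(¬p3 ∨ p4 ∨ p1) ∧ (p2 ∨ p4 ∨ p1) ∧ p3

((¬p3 ∧ p2) ∨ (p4 ∧ ¬p1) ∨ (p3 ∧ p1)) ∧ p3
= (¬p3 ∨ p4 ∨ p3) ∧ (¬p3 ∨ p4 ∨ p1) ∧ (¬p3 ∨ ¬p1 ∨ p3) ∧ (¬p3 ∨ ¬p1 ∨ p1) ∧ (p2 ∨ p4 ∨ p3) ∧ (p2 ∨ p4 ∨ p1) ∧ (p2 ∨ ¬p1 ∨ p3) ∧ (p2 ∨ ¬p1 ∨ p1) ∧ p3   — distribute ∨ over ∧
= (¬p3 ∨ p4 ∨ p1) ∧ (p2 ∨ p4 ∨ p1) ∧ p3   — simplify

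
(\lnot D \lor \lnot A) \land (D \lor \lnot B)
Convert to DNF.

(\lnot D \land \lnot B) \lor (\lnot A \land D) \lor (\lnot A \land \lnot B)

(\lnot D \lor \lnot A) \land (D \lor \lnot B)
≡ (\lnot D \land D) \lor (\lnot D \land \lnot B) \lor (\lnot A \land D) \lor (\lnot A \land \lnot B)   [distribute \land over \lor]
≡ (\lnot D \land \lnot B) \lor (\lnot A \land D) \lor (\lnot A \land \lnot B)   [simplify]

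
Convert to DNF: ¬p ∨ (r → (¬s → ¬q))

¬p ∨ ¬r ∨ s ∨ ¬q

¬p ∨ (r → (¬s → ¬q))
= ¬p ∨ ¬r ∨ (¬s → ¬q)   [eliminate →]
= ¬p ∨ ¬r ∨ ¬¬s ∨ ¬q   [eliminate →]
= ¬p ∨ ¬r ∨ s ∨ ¬q   [double negation]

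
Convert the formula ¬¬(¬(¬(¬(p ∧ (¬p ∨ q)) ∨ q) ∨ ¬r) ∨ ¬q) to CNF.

r ∨ ¬q

¬¬(¬(¬(¬(p ∧ (¬p ∨ q)) ∨ q) ∨ ¬r) ∨ ¬q)
≡ ¬(¬(¬(p ∧ (¬p ∨ q)) ∨ q) ∨ ¬r) ∨ ¬q   [double negation]
≡ (¬¬(¬(p ∧ (¬p ∨ q)) ∨ q) ∧ ¬¬r) ∨ ¬q   [De Morgan]
≡ ((¬(p ∧ (¬p ∨ q)) ∨ q) ∧ ¬¬r) ∨ ¬q   [double negation]
≡ ((¬p ∨ ¬(¬p ∨ q) ∨ q) ∧ ¬¬r) ∨ ¬q   [De Morgan]
≡ ((¬p ∨ (¬¬p ∧ ¬q) ∨ q) ∧ ¬¬r) ∨ ¬q   [De Morgan]
≡ ((¬p ∨ (p ∧ ¬q) ∨ q) ∧ ¬¬r) ∨ ¬q   [double negation]
≡ ((¬p ∨ (p ∧ ¬q) ∨ q) ∧ r) ∨ ¬q   [double negation]
≡ (¬p ∨ p ∨ q ∨ ¬q) ∧ (¬p ∨ ¬q ∨ q ∨ ¬q) ∧ (r ∨ ¬q)   [distribute ∨ over ∧]
≡ r ∨ ¬q   [simplify]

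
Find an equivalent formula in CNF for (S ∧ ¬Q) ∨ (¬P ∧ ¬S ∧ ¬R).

(S ∨ ¬P) ∧ (S ∨ ¬R) ∧ (¬Q ∨ ¬P) ∧ (¬Q ∨ ¬S) ∧ (¬Q ∨ ¬R)

(S ∧ ¬Q) ∨ (¬P ∧ ¬S ∧ ¬R)
⇔ (S ∨ ¬P) ∧ (S ∨ ¬S) ∧ (S ∨ ¬R) ∧ (¬Q ∨ ¬P) ∧ (¬Q ∨ ¬S) ∧ (¬Q ∨ ¬R)
⇔ (S ∨ ¬P) ∧ (S ∨ ¬R) ∧ (¬Q ∨ ¬P) ∧ (¬Q ∨ ¬S) ∧ (¬Q ∨ ¬R)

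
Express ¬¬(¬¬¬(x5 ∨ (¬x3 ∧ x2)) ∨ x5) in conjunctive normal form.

¬¬(¬¬¬(x5 ∨ (¬x3 ∧ x2)) ∨ x5)
≡ ¬¬¬(x5 ∨ (¬x3 ∧ x2)) ∨ x5
≡ ¬(x5 ∨ (¬x3 ∧ x2)) ∨ x5
≡ (¬x5 ∧ ¬(¬x3 ∧ x2)) ∨ x5
≡ (¬x5 ∧ (¬¬x3 ∨ ¬x2)) ∨ x5
≡ (¬x5 ∧ (x3 ∨ ¬x2)) ∨ x5
≡ (¬x5 ∨ x5) ∧ (x3 ∨ ¬x2 ∨ x5)
≡ x3 ∨ ¬x2 ∨ x5

x3 ∨ ¬x2 ∨ x5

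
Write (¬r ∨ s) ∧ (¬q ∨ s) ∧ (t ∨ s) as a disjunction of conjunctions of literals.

(¬r ∧ ¬q ∧ t) ∨ s

(¬r ∨ s) ∧ (¬q ∨ s) ∧ (t ∨ s)
⇔ (¬r ∧ ¬q ∧ t) ∨ (¬r ∧ ¬q ∧ s) ∨ (¬r ∧ s ∧ t) ∨ (¬r ∧ s ∧ s) ∨ (s ∧ ¬q ∧ t) ∨ (s ∧ ¬q ∧ s) ∨ (s ∧ s ∧ t) ∨ (s ∧ s ∧ s)   [distribute ∧ over ∨]
⇔ (¬r ∧ ¬q ∧ t) ∨ s   [simplify]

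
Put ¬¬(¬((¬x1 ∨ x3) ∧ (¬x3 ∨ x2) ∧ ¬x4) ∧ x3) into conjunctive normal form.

¬¬(¬((¬x1 ∨ x3) ∧ (¬x3 ∨ x2) ∧ ¬x4) ∧ x3)
≡ ¬((¬x1 ∨ x3) ∧ (¬x3 ∨ x2) ∧ ¬x4) ∧ x3   [double negation]
≡ (¬(¬x1 ∨ x3) ∨ ¬(¬x3 ∨ x2) ∨ ¬¬x4) ∧ x3   [De Morgan]
≡ ((¬¬x1 ∧ ¬x3) ∨ ¬(¬x3 ∨ x2) ∨ ¬¬x4) ∧ x3   [De Morgan]
≡ ((x1 ∧ ¬x3) ∨ ¬(¬x3 ∨ x2) ∨ ¬¬x4) ∧ x3   [double negation]
≡ ((x1 ∧ ¬x3) ∨ (¬¬x3 ∧ ¬x2) ∨ ¬¬x4) ∧ x3   [De Morgan]
≡ ((x1 ∧ ¬x3) ∨ (x3 ∧ ¬x2) ∨ ¬¬x4) ∧ x3   [double negation]
≡ ((x1 ∧ ¬x3) ∨ (x3 ∧ ¬x2) ∨ x4) ∧ x3   [double negation]
≡ (x1 ∨ x3 ∨ x4) ∧ (x1 ∨ ¬x2 ∨ x4) ∧ (¬x3 ∨ x3 ∨ x4) ∧ (¬x3 ∨ ¬x2 ∨ x4) ∧ x3   [distribute ∨ over ∧]
≡ (x1 ∨ ¬x2 ∨ x4) ∧ (¬x3 ∨ ¬x2 ∨ x4) ∧ x3   [simplify]

(x1 ∨ ¬x2 ∨ x4) ∧ (¬x3 ∨ ¬x2 ∨ x4) ∧ x3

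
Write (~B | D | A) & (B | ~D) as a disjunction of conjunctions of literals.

(~B | D | A) & (B | ~D)
≡ (~B & B) | (~B & ~D) | (D & B) | (D & ~D) | (A & B) | (A & ~D)   [distribute & over |]
≡ (~B & ~D) | (D & B) | (A & B) | (A & ~D)   [simplify]

(~B & ~D) | (D & B) | (A & B) | (A & ~D)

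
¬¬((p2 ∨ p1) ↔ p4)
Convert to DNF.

(¬p2 ∧ ¬p1 ∧ ¬p4) ∨ (p4 ∧ p2) ∨ (p4 ∧ p1)

¬¬((p2 ∨ p1) ↔ p4)
= ¬¬(((p2 ∨ p1) → p4) ∧ (p4 → (p2 ∨ p1)))   [eliminate ↔]
= ¬¬((¬(p2 ∨ p1) ∨ p4) ∧ (p4 → (p2 ∨ p1)))   [eliminate →]
= ¬¬((¬(p2 ∨ p1) ∨ p4) ∧ (¬p4 ∨ p2 ∨ p1))   [eliminate →]
= (¬(p2 ∨ p1) ∨ p4) ∧ (¬p4 ∨ p2 ∨ p1)   [double negation]
= ((¬p2 ∧ ¬p1) ∨ p4) ∧ (¬p4 ∨ p2 ∨ p1)   [De Morgan]
= (¬p2 ∧ ¬p1 ∧ ¬p4) ∨ (¬p2 ∧ ¬p1 ∧ p2) ∨ (¬p2 ∧ ¬p1 ∧ p1) ∨ (p4 ∧ ¬p4) ∨ (p4 ∧ p2) ∨ (p4 ∧ p1)   [distribute ∧ over ∨]
= (¬p2 ∧ ¬p1 ∧ ¬p4) ∨ (p4 ∧ p2) ∨ (p4 ∧ p1)   [simplify]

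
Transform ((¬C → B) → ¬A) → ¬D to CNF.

((¬C → B) → ¬A) → ¬D
⇔ ¬((¬C → B) → ¬A) ∨ ¬D   [eliminate →]
⇔ ¬(¬(¬C → B) ∨ ¬A) ∨ ¬D   [eliminate →]
⇔ ¬(¬(¬¬C ∨ B) ∨ ¬A) ∨ ¬D   [eliminate →]
⇔ (¬¬(¬¬C ∨ B) ∧ ¬¬A) ∨ ¬D   [De Morgan]
⇔ ((¬¬C ∨ B) ∧ ¬¬A) ∨ ¬D   [double negation]
⇔ ((C ∨ B) ∧ ¬¬A) ∨ ¬D   [double negation]
⇔ ((C ∨ B) ∧ A) ∨ ¬D   [double negation]
⇔ (C ∨ B ∨ ¬D) ∧ (A ∨ ¬D)   [distribute ∨ over ∧]

(C ∨ B ∨ ¬D) ∧ (A ∨ ¬D)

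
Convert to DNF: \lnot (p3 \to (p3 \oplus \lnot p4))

p3 \land \lnot p4

\lnot (p3 \to (p3 \oplus \lnot p4))
= \lnot (\lnot p3 \lor (p3 \oplus \lnot p4))
= \lnot (\lnot p3 \lor (p3 \land \lnot \lnot p4) \lor (\lnot p3 \land \lnot p4))
= \lnot \lnot p3 \land \lnot (p3 \land \lnot \lnot p4) \land \lnot (\lnot p3 \land \lnot p4)
= p3 \land \lnot (p3 \land \lnot \lnot p4) \land \lnot (\lnot p3 \land \lnot p4)
= p3 \land (\lnot p3 \lor \lnot \lnot \lnot p4) \land \lnot (\lnot p3 \land \lnot p4)
= p3 \land (\lnot p3 \lor \lnot p4) \land \lnot (\lnot p3 \land \lnot p4)
= p3 \land (\lnot p3 \lor \lnot p4) \land (\lnot \lnot p3 \lor \lnot \lnot p4)
= p3 \land (\lnot p3 \lor \lnot p4) \land (p3 \lor \lnot \lnot p4)
= p3 \land (\lnot p3 \lor \lnot p4) \land (p3 \lor p4)
= (p3 \land \lnot p3 \land p3) \lor (p3 \land \lnot p3 \land p4) \lor (p3 \land \lnot p4 \land p3) \lor (p3 \land \lnot p4 \land p4)
= p3 \land \lnot p4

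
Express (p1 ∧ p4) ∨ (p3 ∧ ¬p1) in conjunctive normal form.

(p1 ∧ p4) ∨ (p3 ∧ ¬p1)
⇔ (p1 ∨ p3) ∧ (p1 ∨ ¬p1) ∧ (p4 ∨ p3) ∧ (p4 ∨ ¬p1)   (distribute ∨ over ∧)
⇔ (p1 ∨ p3) ∧ (p4 ∨ p3) ∧ (p4 ∨ ¬p1)   (simplify)

(p1 ∨ p3) ∧ (p4 ∨ p3) ∧ (p4 ∨ ¬p1)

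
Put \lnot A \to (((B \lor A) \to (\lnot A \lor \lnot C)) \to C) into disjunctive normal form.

A \lor C

\lnot A \to (((B \lor A) \to (\lnot A \lor \lnot C)) \to C)
≡ \lnot \lnot A \lor (((B \lor A) \to (\lnot A \lor \lnot C)) \to C)   — eliminate \to
≡ \lnot \lnot A \lor \lnot ((B \lor A) \to (\lnot A \lor \lnot C)) \lor C   — eliminate \to
≡ \lnot \lnot A \lor \lnot (\lnot (B \lor A) \lor \lnot A \lor \lnot C) \lor C   — eliminate \to
≡ A \lor \lnot (\lnot (B \lor A) \lor \lnot A \lor \lnot C) \lor C   — double negation
≡ A \lor (\lnot \lnot (B \lor A) \land \lnot \lnot A \land \lnot \lnot C) \lor C   — De Morgan
≡ A \lor ((B \lor A) \land \lnot \lnot A \land \lnot \lnot C) \lor C   — double negation
≡ A \lor ((B \lor A) \land A \land \lnot \lnot C) \lor C   — double negation
≡ A \lor ((B \lor A) \land A \land C) \lor C   — double negation
≡ A \lor (B \land A \land C) \lor (A \land A \land C) \lor C   — distribute \land over \lor
≡ A \lor C   — simplify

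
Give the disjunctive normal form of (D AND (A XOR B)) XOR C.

(D AND (A XOR B)) XOR C
≡ (D AND (A XOR B) AND NOT C) OR (NOT (D AND (A XOR B)) AND C)   (expand XOR)
≡ (D AND ((A AND NOT B) OR (NOT A AND B)) AND NOT C) OR (NOT (D AND (A XOR B)) AND C)   (expand XOR)
≡ (D AND ((A AND NOT B) OR (NOT A AND B)) AND NOT C) OR (NOT (D AND ((A AND NOT B) OR (NOT A AND B))) AND C)   (expand XOR)
≡ (D AND ((A AND NOT B) OR (NOT A AND B)) AND NOT C) OR ((NOT D OR NOT ((A AND NOT B) OR (NOT A AND B))) AND C)   (De Morgan)
≡ (D AND ((A AND NOT B) OR (NOT A AND B)) AND NOT C) OR ((NOT D OR (NOT (A AND NOT B) AND NOT (NOT A AND B))) AND C)   (De Morgan)
≡ (D AND ((A AND NOT B) OR (NOT A AND B)) AND NOT C) OR ((NOT D OR ((NOT A OR NOT NOT B) AND NOT (NOT A AND B))) AND C)   (De Morgan)
≡ (D AND ((A AND NOT B) OR (NOT A AND B)) AND NOT C) OR ((NOT D OR ((NOT A OR B) AND NOT (NOT A AND B))) AND C)   (double negation)
≡ (D AND ((A AND NOT B) OR (NOT A AND B)) AND NOT C) OR ((NOT D OR ((NOT A OR B) AND (NOT NOT A OR NOT B))) AND C)   (De Morgan)
≡ (D AND ((A AND NOT B) OR (NOT A AND B)) AND NOT C) OR ((NOT D OR ((NOT A OR B) AND (A OR NOT B))) AND C)   (double negation)
≡ (D AND A AND NOT B AND NOT C) OR (D AND NOT A AND B AND NOT C) OR (NOT D AND C) OR (NOT A AND A AND C) OR (NOT A AND NOT B AND C) OR (B AND A AND C) OR (B AND NOT B AND C)   (distribute AND over OR)
≡ (D AND A AND NOT B AND NOT C) OR (D AND NOT A AND B AND NOT C) OR (NOT D AND C) OR (NOT A AND NOT B AND C) OR (B AND A AND C)   (simplify)

(D AND A AND NOT B AND NOT C) OR (D AND NOT A AND B AND NOT C) OR (NOT D AND C) OR (NOT A AND NOT B AND C) OR (B AND A AND C)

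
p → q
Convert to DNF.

¬p ∨ q

p → q
≡ ¬p ∨ q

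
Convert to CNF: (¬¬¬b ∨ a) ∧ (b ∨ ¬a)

(¬b ∨ a) ∧ (b ∨ ¬a)

(¬¬¬b ∨ a) ∧ (b ∨ ¬a)
≡ (¬b ∨ a) ∧ (b ∨ ¬a)   [double negation]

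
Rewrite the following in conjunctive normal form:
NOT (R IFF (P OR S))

(R OR P OR S) AND (NOT P OR NOT R) AND (NOT S OR NOT R)

NOT (R IFF (P OR S))
= NOT ((R IMPLIES (P OR S)) AND ((P OR S) IMPLIES R))   [eliminate IFF]
= NOT ((NOT R OR P OR S) AND ((P OR S) IMPLIES R))   [eliminate IMPLIES]
= NOT ((NOT R OR P OR S) AND (NOT (P OR S) OR R))   [eliminate IMPLIES]
= NOT (NOT R OR P OR S) OR NOT (NOT (P OR S) OR R)   [De Morgan]
= (NOT NOT R AND NOT P AND NOT S) OR NOT (NOT (P OR S) OR R)   [De Morgan]
= (R AND NOT P AND NOT S) OR NOT (NOT (P OR S) OR R)   [double negation]
= (R AND NOT P AND NOT S) OR (NOT NOT (P OR S) AND NOT R)   [De Morgan]
= (R AND NOT P AND NOT S) OR ((P OR S) AND NOT R)   [double negation]
= (R OR P OR S) AND (R OR NOT R) AND (NOT P OR P OR S) AND (NOT P OR NOT R) AND (NOT S OR P OR S) AND (NOT S OR NOT R)   [distribute OR over AND]
= (R OR P OR S) AND (NOT P OR NOT R) AND (NOT S OR NOT R)   [simplify]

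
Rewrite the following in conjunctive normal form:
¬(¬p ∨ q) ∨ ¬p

¬(¬p ∨ q) ∨ ¬p
≡ (¬¬p ∧ ¬q) ∨ ¬p   (De Morgan)
≡ (p ∧ ¬q) ∨ ¬p   (double negation)
≡ (p ∨ ¬p) ∧ (¬q ∨ ¬p)   (distribute ∨ over ∧)
≡ ¬q ∨ ¬p   (simplify)

¬q ∨ ¬p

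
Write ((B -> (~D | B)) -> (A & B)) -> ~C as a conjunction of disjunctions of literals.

~A | ~B | ~C

((B -> (~D | B)) -> (A & B)) -> ~C
= ~((B -> (~D | B)) -> (A & B)) | ~C   [eliminate ->]
= ~(~(B -> (~D | B)) | (A & B)) | ~C   [eliminate ->]
= ~(~(~B | ~D | B) | (A & B)) | ~C   [eliminate ->]
= (~~(~B | ~D | B) & ~(A & B)) | ~C   [De Morgan]
= ((~B | ~D | B) & ~(A & B)) | ~C   [double negation]
= ((~B | ~D | B) & (~A | ~B)) | ~C   [De Morgan]
= (~B | ~D | B | ~C) & (~A | ~B | ~C)   [distribute | over &]
= ~A | ~B | ~C   [simplify]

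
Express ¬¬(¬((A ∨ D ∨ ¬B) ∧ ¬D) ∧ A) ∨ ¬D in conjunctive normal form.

¬¬(¬((A ∨ D ∨ ¬B) ∧ ¬D) ∧ A) ∨ ¬D
≡ (¬((A ∨ D ∨ ¬B) ∧ ¬D) ∧ A) ∨ ¬D   [double negation]
≡ ((¬(A ∨ D ∨ ¬B) ∨ ¬¬D) ∧ A) ∨ ¬D   [De Morgan]
≡ (((¬A ∧ ¬D ∧ ¬¬B) ∨ ¬¬D) ∧ A) ∨ ¬D   [De Morgan]
≡ (((¬A ∧ ¬D ∧ B) ∨ ¬¬D) ∧ A) ∨ ¬D   [double negation]
≡ (((¬A ∧ ¬D ∧ B) ∨ D) ∧ A) ∨ ¬D   [double negation]
≡ (¬A ∨ D ∨ ¬D) ∧ (¬D ∨ D ∨ ¬D) ∧ (B ∨ D ∨ ¬D) ∧ (A ∨ ¬D)   [distribute ∨ over ∧]
≡ A ∨ ¬D   [simplify]

A ∨ ¬D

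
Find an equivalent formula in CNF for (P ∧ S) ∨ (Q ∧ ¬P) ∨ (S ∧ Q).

(P ∨ Q) ∧ (S ∨ Q) ∧ (S ∨ ¬P)

(P ∧ S) ∨ (Q ∧ ¬P) ∨ (S ∧ Q)
= (P ∨ Q ∨ S) ∧ (P ∨ Q ∨ Q) ∧ (P ∨ ¬P ∨ S) ∧ (P ∨ ¬P ∨ Q) ∧ (S ∨ Q ∨ S) ∧ (S ∨ Q ∨ Q) ∧ (S ∨ ¬P ∨ S) ∧ (S ∨ ¬P ∨ Q)   [distribute ∨ over ∧]
= (P ∨ Q) ∧ (S ∨ Q) ∧ (S ∨ ¬P)   [simplify]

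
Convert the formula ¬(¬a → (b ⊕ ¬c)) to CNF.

¬(¬a → (b ⊕ ¬c))
= ¬(¬¬a ∨ (b ⊕ ¬c))   [eliminate →]
= ¬(¬¬a ∨ ((b ∨ ¬c) ∧ ¬(b ∧ ¬c)))   [expand ⊕]
= ¬¬¬a ∧ ¬((b ∨ ¬c) ∧ ¬(b ∧ ¬c))   [De Morgan]
= ¬a ∧ ¬((b ∨ ¬c) ∧ ¬(b ∧ ¬c))   [double negation]
= ¬a ∧ (¬(b ∨ ¬c) ∨ ¬¬(b ∧ ¬c))   [De Morgan]
= ¬a ∧ ((¬b ∧ ¬¬c) ∨ ¬¬(b ∧ ¬c))   [De Morgan]
= ¬a ∧ ((¬b ∧ c) ∨ ¬¬(b ∧ ¬c))   [double negation]
= ¬a ∧ ((¬b ∧ c) ∨ (b ∧ ¬c))   [double negation]
= ¬a ∧ (¬b ∨ b) ∧ (¬b ∨ ¬c) ∧ (c ∨ b) ∧ (c ∨ ¬c)   [distribute ∨ over ∧]
= ¬a ∧ (¬b ∨ ¬c) ∧ (c ∨ b)   [simplify]

¬a ∧ (¬b ∨ ¬c) ∧ (c ∨ b)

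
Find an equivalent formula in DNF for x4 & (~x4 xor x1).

x4 & x1

x4 & (~x4 xor x1)
= x4 & ((~x4 & ~x1) | (~~x4 & x1))   [expand xor]
= x4 & ((~x4 & ~x1) | (x4 & x1))   [double negation]
= (x4 & ~x4 & ~x1) | (x4 & x4 & x1)   [distribute & over |]
= x4 & x1   [simplify]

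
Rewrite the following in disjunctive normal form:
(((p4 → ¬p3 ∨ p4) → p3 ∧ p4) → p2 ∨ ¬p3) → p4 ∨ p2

p4 ∨ p2

(((p4 → ¬p3 ∨ p4) → p3 ∧ p4) → p2 ∨ ¬p3) → p4 ∨ p2
≡ ¬(((p4 → ¬p3 ∨ p4) → p3 ∧ p4) → p2 ∨ ¬p3) ∨ p4 ∨ p2   — eliminate →
≡ ¬(¬((p4 → ¬p3 ∨ p4) → p3 ∧ p4) ∨ p2 ∨ ¬p3) ∨ p4 ∨ p2   — eliminate →
≡ ¬(¬(¬(p4 → ¬p3 ∨ p4) ∨ p3 ∧ p4) ∨ p2 ∨ ¬p3) ∨ p4 ∨ p2   — eliminate →
≡ ¬(¬(¬(¬p4 ∨ ¬p3 ∨ p4) ∨ p3 ∧ p4) ∨ p2 ∨ ¬p3) ∨ p4 ∨ p2   — eliminate →
≡ ¬¬(¬(¬p4 ∨ ¬p3 ∨ p4) ∨ p3 ∧ p4) ∧ ¬p2 ∧ ¬¬p3 ∨ p4 ∨ p2   — De Morgan
≡ (¬(¬p4 ∨ ¬p3 ∨ p4) ∨ p3 ∧ p4) ∧ ¬p2 ∧ ¬¬p3 ∨ p4 ∨ p2   — double negation
≡ (¬¬p4 ∧ ¬¬p3 ∧ ¬p4 ∨ p3 ∧ p4) ∧ ¬p2 ∧ ¬¬p3 ∨ p4 ∨ p2   — De Morgan
≡ (p4 ∧ ¬¬p3 ∧ ¬p4 ∨ p3 ∧ p4) ∧ ¬p2 ∧ ¬¬p3 ∨ p4 ∨ p2   — double negation
≡ (p4 ∧ p3 ∧ ¬p4 ∨ p3 ∧ p4) ∧ ¬p2 ∧ ¬¬p3 ∨ p4 ∨ p2   — double negation
≡ (p4 ∧ p3 ∧ ¬p4 ∨ p3 ∧ p4) ∧ ¬p2 ∧ p3 ∨ p4 ∨ p2   — double negation
≡ p4 ∧ p3 ∧ ¬p4 ∧ ¬p2 ∧ p3 ∨ p3 ∧ p4 ∧ ¬p2 ∧ p3 ∨ p4 ∨ p2   — distribute ∧ over ∨
≡ p4 ∨ p2   — simplify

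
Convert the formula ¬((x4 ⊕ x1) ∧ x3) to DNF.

¬((x4 ⊕ x1) ∧ x3)
≡ ¬(((x4 ∧ ¬x1) ∨ (¬x4 ∧ x1)) ∧ x3)
≡ ¬((x4 ∧ ¬x1) ∨ (¬x4 ∧ x1)) ∨ ¬x3
≡ (¬(x4 ∧ ¬x1) ∧ ¬(¬x4 ∧ x1)) ∨ ¬x3
≡ ((¬x4 ∨ ¬¬x1) ∧ ¬(¬x4 ∧ x1)) ∨ ¬x3
≡ ((¬x4 ∨ x1) ∧ ¬(¬x4 ∧ x1)) ∨ ¬x3
≡ ((¬x4 ∨ x1) ∧ (¬¬x4 ∨ ¬x1)) ∨ ¬x3
≡ ((¬x4 ∨ x1) ∧ (x4 ∨ ¬x1)) ∨ ¬x3
≡ (¬x4 ∧ x4) ∨ (¬x4 ∧ ¬x1) ∨ (x1 ∧ x4) ∨ (x1 ∧ ¬x1) ∨ ¬x3
≡ (¬x4 ∧ ¬x1) ∨ (x1 ∧ x4) ∨ ¬x3

(¬x4 ∧ ¬x1) ∨ (x1 ∧ x4) ∨ ¬x3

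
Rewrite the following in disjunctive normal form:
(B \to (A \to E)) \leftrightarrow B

(B \to (A \to E)) \leftrightarrow B
≡ ((B \to (A \to E)) \to B) \land (B \to (B \to (A \to E)))   [eliminate \leftrightarrow]
≡ (\lnot (B \to (A \to E)) \lor B) \land (B \to (B \to (A \to E)))   [eliminate \to]
≡ (\lnot (\lnot B \lor (A \to E)) \lor B) \land (B \to (B \to (A \to E)))   [eliminate \to]
≡ (\lnot (\lnot B \lor \lnot A \lor E) \lor B) \land (B \to (B \to (A \to E)))   [eliminate \to]
≡ (\lnot (\lnot B \lor \lnot A \lor E) \lor B) \land (\lnot B \lor (B \to (A \to E)))   [eliminate \to]
≡ (\lnot (\lnot B \lor \lnot A \lor E) \lor B) \land (\lnot B \lor \lnot B \lor (A \to E))   [eliminate \to]
≡ (\lnot (\lnot B \lor \lnot A \lor E) \lor B) \land (\lnot B \lor \lnot B \lor \lnot A \lor E)   [eliminate \to]
≡ ((\lnot \lnot B \land \lnot \lnot A \land \lnot E) \lor B) \land (\lnot B \lor \lnot B \lor \lnot A \lor E)   [De Morgan]
≡ ((B \land \lnot \lnot A \land \lnot E) \lor B) \land (\lnot B \lor \lnot B \lor \lnot A \lor E)   [double negation]
≡ ((B \land A \land \lnot E) \lor B) \land (\lnot B \lor \lnot B \lor \lnot A \lor E)   [double negation]
≡ (B \land A \land \lnot E \land \lnot B) \lor (B \land A \land \lnot E \land \lnot B) \lor (B \land A \land \lnot E \land \lnot A) \lor (B \land A \land \lnot E \land E) \lor (B \land \lnot B) \lor (B \land \lnot B) \lor (B \land \lnot A) \lor (B \land E)   [distribute \land over \lor]
≡ (B \land \lnot A) \lor (B \land E)   [simplify]

(B \land \lnot A) \lor (B \land E)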